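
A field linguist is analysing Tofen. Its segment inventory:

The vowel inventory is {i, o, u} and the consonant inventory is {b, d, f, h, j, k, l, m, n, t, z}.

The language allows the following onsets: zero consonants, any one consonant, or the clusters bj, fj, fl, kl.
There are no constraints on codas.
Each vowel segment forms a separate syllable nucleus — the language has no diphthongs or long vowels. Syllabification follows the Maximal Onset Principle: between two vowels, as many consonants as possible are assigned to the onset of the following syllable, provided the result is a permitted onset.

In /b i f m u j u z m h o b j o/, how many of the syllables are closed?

Nuclei (vowels): i, u, u, o, o → 5 syllables.
σ1/σ2 boundary: /fm/ — longest licit onset from the right is /m/, leaving /f/ as coda.
σ2/σ3 boundary: just /j/ — single C goes to the following onset.
σ3/σ4 boundary: /zmh/ splits as /zm/ + /h/ (/h/ is the longest suffix that is a licit onset).
σ4/σ5 boundary: cluster /bj/ — /bj/ is itself a permitted onset, so the whole cluster goes right; preceding coda = ∅.
Result: bif.mu.juzm.ho.bjo.
Classifying each syllable: /bif/ (closed), /mu/ (open), /juzm/ (closed), /ho/ (open), /bjo/ (open).
Closed syllables: 2.

2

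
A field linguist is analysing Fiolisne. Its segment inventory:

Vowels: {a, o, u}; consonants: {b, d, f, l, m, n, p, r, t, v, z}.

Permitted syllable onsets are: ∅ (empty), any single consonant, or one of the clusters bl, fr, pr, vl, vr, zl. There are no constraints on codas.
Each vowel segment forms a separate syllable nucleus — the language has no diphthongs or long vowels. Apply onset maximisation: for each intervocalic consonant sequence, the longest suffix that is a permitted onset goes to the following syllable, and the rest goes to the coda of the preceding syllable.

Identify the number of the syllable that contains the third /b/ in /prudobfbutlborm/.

4

Nuclei (vowels): u, o, u, o → 4 syllables.
/u…o/ gap (V1→V2): /d/ → onset of the next syllable (single consonants are always licit onsets).
/o…u/ gap (V2→V3): /bfb/ splits as /bf/ + /b/ (/b/ is the longest suffix that is a licit onset).
/u…o/ gap (V3→V4): /tlb/ splits as /tl/ + /b/ (/b/ is the longest suffix that is a licit onset).
So the parse is pru.dobf.butl.borm.
The third /b/ is in the onset of syllable 4 (/borm/).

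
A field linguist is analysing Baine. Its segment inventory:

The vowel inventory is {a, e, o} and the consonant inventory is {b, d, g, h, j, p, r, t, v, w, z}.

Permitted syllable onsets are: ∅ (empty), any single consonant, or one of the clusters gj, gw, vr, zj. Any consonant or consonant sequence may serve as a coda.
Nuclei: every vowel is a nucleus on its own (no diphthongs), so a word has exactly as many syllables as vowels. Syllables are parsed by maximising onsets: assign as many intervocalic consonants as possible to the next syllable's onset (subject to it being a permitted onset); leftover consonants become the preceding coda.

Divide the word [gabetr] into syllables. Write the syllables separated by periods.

ga.betr

The vowels are a, e — 2 nuclei, so 2 syllables.
Between /a/ (V1) and /e/ (V2): /b/ → onset of the next syllable (single consonants are always licit onsets).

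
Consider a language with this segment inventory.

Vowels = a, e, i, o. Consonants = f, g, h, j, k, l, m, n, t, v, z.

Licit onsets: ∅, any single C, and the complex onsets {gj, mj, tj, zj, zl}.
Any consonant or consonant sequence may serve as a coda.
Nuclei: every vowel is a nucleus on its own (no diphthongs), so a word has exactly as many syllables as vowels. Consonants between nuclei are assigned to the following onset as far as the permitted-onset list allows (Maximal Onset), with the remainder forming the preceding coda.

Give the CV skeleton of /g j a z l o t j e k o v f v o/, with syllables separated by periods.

Vowels present: a, o, e, o, o; each is a nucleus, giving 5 syllables.
/a…o/ gap (V1→V2): /zl/ — entire cluster is a permitted onset → onset /zl/, coda ∅.
/o…e/ gap (V2→V3): /tj/ is a licit onset in full, so it all attaches to the next syllable.
/e…o/ gap (V3→V4): /k/ → onset of the next syllable (single consonants are always licit onsets).
/o…o/ gap (V4→V5): /vfv/; trying suffixes from longest down, /v/ is the first permitted one, so coda /vf/ | onset /v/.
So the parse is gja.zlo.tje.kovf.vo.
Mapping each syllable to C/V: /gja/ → CCV, /zlo/ → CCV, /tje/ → CCV, /kovf/ → CVCC, /vo/ → CV.

CCV.CCV.CCV.CVCC.CV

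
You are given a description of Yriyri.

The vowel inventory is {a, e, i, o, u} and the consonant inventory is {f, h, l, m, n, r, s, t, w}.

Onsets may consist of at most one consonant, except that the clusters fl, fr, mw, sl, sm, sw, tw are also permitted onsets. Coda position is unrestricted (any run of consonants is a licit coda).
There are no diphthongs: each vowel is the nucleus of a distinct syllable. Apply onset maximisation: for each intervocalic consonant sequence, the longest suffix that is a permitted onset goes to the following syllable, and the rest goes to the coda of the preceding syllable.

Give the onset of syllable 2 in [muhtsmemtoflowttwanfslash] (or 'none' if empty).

sm

The vowels are u, e, o, o, a, a — 6 nuclei, so 6 syllables.
Between /u/ (V1) and /e/ (V2): /htsm/; trying suffixes from longest down, /sm/ is the first permitted one, so coda /ht/ | onset /sm/.
Between /e/ (V2) and /o/ (V3): /mt/; trying suffixes from longest down, /t/ is the first permitted one, so coda /m/ | onset /t/.
Between /o/ (V3) and /o/ (V4): cluster /fl/ — /fl/ is itself a permitted onset, so the whole cluster goes right; preceding coda = ∅.
Between /o/ (V4) and /a/ (V5): /wttw/ splits as /wt/ + /tw/ (/tw/ is the longest suffix that is a licit onset).
Between /a/ (V5) and /a/ (V6): /nfsl/ splits as /nf/ + /sl/ (/sl/ is the longest suffix that is a licit onset).
Putting it together: muht.smem.to.flowt.twanf.slash.
Syllable 2 is /smem/: onset /sm/, nucleus /e/, coda /m/.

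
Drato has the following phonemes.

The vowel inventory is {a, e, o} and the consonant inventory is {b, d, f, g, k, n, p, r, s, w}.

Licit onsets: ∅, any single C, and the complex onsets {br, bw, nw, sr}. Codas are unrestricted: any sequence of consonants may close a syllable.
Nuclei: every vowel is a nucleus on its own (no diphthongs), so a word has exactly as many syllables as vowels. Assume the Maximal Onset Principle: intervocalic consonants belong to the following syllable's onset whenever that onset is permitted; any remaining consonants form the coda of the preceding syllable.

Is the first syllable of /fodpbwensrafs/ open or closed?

closed

Vowels present: o, e, a; each is a nucleus, giving 3 syllables.
Between /o/ (V1) and /e/ (V2): /dpbw/ — longest licit onset from the right is /bw/, leaving /dp/ as coda.
Between /e/ (V2) and /a/ (V3): /nsr/ — longest licit onset from the right is /sr/, leaving /n/ as coda.
Syllabification: fodp.bwen.srafs.
Syllable 1 is /fodp/ with coda /dp/, so it is closed.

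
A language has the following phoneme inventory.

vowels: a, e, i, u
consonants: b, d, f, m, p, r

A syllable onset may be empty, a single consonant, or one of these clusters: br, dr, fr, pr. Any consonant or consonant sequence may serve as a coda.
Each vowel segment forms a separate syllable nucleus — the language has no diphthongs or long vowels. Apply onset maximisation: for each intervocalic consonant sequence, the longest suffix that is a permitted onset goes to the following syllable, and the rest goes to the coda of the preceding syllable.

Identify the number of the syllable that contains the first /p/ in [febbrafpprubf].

The vowels are e, a, u — 3 nuclei, so 3 syllables.
V1 /e/ – V2 /a/: /bbr/ — longest licit onset from the right is /br/, leaving /b/ as coda.
V2 /a/ – V3 /u/: cluster /fppr/ — the longest permitted-onset suffix is /pr/; onset = /pr/, preceding coda = /fp/.
Putting it together: feb.brafp.prubf.
The first /p/ is in the coda of syllable 2 (/brafp/).

2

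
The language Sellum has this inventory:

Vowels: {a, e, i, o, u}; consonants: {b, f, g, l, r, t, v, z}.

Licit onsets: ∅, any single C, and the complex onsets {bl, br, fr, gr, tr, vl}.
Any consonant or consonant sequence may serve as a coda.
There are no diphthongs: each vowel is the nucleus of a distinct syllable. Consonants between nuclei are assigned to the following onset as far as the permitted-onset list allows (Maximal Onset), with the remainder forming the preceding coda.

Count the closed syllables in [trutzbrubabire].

1

The vowels are u, u, a, i, e — 5 nuclei, so 5 syllables.
V1 /u/ – V2 /u/: /tzbr/ splits as /tz/ + /br/ (/br/ is the longest suffix that is a licit onset).
V2 /u/ – V3 /a/: /b/ → onset of the next syllable (single consonants are always licit onsets).
V3 /a/ – V4 /i/: just /b/ — single C goes to the following onset.
V4 /i/ – V5 /e/: /r/ is a single consonant, so it becomes the next onset.
So the parse is trutz.bru.ba.bi.re.
Classifying each syllable: /trutz/ (closed), /bru/ (open), /ba/ (open), /bi/ (open), /re/ (open).
Closed syllables: 1.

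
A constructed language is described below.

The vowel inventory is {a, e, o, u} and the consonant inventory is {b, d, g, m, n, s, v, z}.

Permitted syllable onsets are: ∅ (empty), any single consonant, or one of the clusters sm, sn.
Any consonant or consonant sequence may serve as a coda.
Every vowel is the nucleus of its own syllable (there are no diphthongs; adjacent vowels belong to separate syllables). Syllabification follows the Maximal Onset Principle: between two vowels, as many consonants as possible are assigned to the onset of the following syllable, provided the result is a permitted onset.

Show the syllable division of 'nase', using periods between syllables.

na.se

Nuclei (vowels): a, e → 2 syllables.
V1 /a/ – V2 /e/: /s/ is a single consonant, so it becomes the next onset.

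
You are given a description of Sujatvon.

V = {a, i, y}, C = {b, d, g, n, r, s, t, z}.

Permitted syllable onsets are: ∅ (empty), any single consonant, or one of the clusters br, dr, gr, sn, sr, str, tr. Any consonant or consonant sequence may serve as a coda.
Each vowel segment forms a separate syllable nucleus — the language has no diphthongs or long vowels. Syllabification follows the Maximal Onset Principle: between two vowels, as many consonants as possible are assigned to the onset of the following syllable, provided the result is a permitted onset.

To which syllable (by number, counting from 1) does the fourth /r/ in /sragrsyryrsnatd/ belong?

3

Vowels present: a, y, y, a; each is a nucleus, giving 4 syllables.
V1 /a/ – V2 /y/: /grs/ — longest licit onset from the right is /s/, leaving /gr/ as coda.
V2 /y/ – V3 /y/: /r/ is a single consonant, so it becomes the next onset.
V3 /y/ – V4 /a/: /rsn/; trying suffixes from longest down, /sn/ is the first permitted one, so coda /r/ | onset /sn/.
So the parse is sragr.sy.ryr.snatd.
The fourth /r/ is in the coda of syllable 3 (/ryr/).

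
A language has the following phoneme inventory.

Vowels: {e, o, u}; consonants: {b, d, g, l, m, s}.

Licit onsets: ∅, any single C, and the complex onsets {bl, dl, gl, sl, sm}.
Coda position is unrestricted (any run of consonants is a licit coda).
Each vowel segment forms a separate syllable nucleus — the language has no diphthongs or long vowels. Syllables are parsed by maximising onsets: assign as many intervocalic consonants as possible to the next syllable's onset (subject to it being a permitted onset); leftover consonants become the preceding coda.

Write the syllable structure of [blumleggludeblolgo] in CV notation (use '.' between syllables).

The vowels are u, e, u, e, o, o — 6 nuclei, so 6 syllables.
σ1/σ2 boundary: /ml/; trying suffixes from longest down, /l/ is the first permitted one, so coda /m/ | onset /l/.
σ2/σ3 boundary: /ggl/; trying suffixes from longest down, /gl/ is the first permitted one, so coda /g/ | onset /gl/.
σ3/σ4 boundary: just /d/ — single C goes to the following onset.
σ4/σ5 boundary: cluster /bl/ — /bl/ is itself a permitted onset, so the whole cluster goes right; preceding coda = ∅.
σ5/σ6 boundary: /lg/ splits as /l/ + /g/ (/g/ is the longest suffix that is a licit onset).
Putting it together: blum.leg.glu.de.blol.go.
Mapping each syllable to C/V: /blum/ → CCVC, /leg/ → CVC, /glu/ → CCV, /de/ → CV, /blol/ → CCVC, /go/ → CV.

CCVC.CVC.CCV.CV.CCVC.CV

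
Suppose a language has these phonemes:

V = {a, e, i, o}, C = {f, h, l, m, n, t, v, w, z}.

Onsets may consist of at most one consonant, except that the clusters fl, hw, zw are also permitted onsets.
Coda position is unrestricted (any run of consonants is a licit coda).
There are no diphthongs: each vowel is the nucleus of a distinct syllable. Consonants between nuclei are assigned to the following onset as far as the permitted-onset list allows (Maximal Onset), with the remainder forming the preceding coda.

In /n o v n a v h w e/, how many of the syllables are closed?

2

Nuclei (vowels): o, a, e → 3 syllables.
σ1/σ2 boundary: /vn/ splits as /v/ + /n/ (/n/ is the longest suffix that is a licit onset).
σ2/σ3 boundary: /vhw/ splits as /v/ + /hw/ (/hw/ is the longest suffix that is a licit onset).
Syllabification: nov.nav.hwe.
Classifying each syllable: /nov/ (closed), /nav/ (closed), /hwe/ (open).
Closed syllables: 2.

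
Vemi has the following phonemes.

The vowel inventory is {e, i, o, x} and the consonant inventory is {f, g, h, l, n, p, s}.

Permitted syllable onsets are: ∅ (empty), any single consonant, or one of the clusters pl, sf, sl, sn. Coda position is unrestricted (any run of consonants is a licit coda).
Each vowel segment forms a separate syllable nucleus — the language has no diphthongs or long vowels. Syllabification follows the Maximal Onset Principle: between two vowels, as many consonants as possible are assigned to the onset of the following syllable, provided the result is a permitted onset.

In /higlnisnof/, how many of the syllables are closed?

2

Nuclei (vowels): i, i, o → 3 syllables.
Between /i/ (V1) and /i/ (V2): cluster /gln/ — the longest permitted-onset suffix is /n/; onset = /n/, preceding coda = /gl/.
Between /i/ (V2) and /o/ (V3): /sn/ — entire cluster is a permitted onset → onset /sn/, coda ∅.
So the parse is higl.ni.snof.
Classifying each syllable: /higl/ (closed), /ni/ (open), /snof/ (closed).
Closed syllables: 2.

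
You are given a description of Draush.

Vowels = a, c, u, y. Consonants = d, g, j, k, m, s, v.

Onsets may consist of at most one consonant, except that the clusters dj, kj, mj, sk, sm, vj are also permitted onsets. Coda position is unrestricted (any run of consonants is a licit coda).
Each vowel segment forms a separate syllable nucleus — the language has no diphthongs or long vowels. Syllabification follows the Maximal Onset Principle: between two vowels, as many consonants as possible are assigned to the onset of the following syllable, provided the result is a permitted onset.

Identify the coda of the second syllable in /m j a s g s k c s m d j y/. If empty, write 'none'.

sm

Nuclei (vowels): a, c, y → 3 syllables.
σ1/σ2 boundary: /sgsk/ splits as /sg/ + /sk/ (/sk/ is the longest suffix that is a licit onset).
σ2/σ3 boundary: /smdj/ splits as /sm/ + /dj/ (/dj/ is the longest suffix that is a licit onset).
Syllabification: mjasg.skcsm.djy.
Syllable 2 is /skcsm/: onset /sk/, nucleus /c/, coda /sm/.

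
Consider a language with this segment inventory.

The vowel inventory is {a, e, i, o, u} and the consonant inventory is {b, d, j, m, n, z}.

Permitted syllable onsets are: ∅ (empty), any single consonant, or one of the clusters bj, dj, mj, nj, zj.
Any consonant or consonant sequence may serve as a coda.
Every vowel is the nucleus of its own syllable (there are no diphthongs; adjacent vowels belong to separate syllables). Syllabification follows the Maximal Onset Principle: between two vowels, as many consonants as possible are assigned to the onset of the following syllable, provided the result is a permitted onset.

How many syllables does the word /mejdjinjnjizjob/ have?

The vowels are e, i, i, o — 4 nuclei, so 4 syllables.

4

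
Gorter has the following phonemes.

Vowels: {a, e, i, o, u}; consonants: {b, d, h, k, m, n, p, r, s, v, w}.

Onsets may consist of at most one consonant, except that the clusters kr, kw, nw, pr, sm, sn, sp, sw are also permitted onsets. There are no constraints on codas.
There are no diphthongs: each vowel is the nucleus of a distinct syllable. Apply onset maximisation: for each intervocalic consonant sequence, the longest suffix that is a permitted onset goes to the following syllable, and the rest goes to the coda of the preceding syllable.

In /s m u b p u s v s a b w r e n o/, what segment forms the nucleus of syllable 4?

e

The vowels are u, u, a, e, o — 5 nuclei, so 5 syllables.
The fourth nucleus (vowel 4 from the left) is /e/.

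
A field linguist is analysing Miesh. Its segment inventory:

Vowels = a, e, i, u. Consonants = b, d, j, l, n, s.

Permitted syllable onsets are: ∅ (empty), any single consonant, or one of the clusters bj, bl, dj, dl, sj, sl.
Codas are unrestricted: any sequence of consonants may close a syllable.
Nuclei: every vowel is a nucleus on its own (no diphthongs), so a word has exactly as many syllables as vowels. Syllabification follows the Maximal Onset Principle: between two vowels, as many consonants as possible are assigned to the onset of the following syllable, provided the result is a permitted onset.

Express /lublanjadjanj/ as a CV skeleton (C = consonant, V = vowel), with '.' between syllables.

CV.CCVC.CV.CCVCC

Vowels present: u, a, a, a; each is a nucleus, giving 4 syllables.
/u…a/ gap (V1→V2): /bl/ is a licit onset in full, so it all attaches to the next syllable.
/a…a/ gap (V2→V3): /nj/ — longest licit onset from the right is /j/, leaving /n/ as coda.
/a…a/ gap (V3→V4): /dj/ is a licit onset in full, so it all attaches to the next syllable.
Putting it together: lu.blan.ja.djanj.
Mapping each syllable to C/V: /lu/ → CV, /blan/ → CCVC, /ja/ → CV, /djanj/ → CCVCC.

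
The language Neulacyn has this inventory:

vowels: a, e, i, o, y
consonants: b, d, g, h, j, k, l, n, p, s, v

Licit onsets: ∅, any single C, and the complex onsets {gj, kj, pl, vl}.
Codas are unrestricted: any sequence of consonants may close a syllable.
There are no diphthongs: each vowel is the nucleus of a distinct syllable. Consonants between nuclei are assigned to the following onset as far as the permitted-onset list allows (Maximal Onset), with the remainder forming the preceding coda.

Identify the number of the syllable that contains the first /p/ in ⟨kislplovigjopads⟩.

2

Nuclei (vowels): i, o, i, o, a → 5 syllables.
Between /i/ (V1) and /o/ (V2): cluster /slpl/ — the longest permitted-onset suffix is /pl/; onset = /pl/, preceding coda = /sl/.
Between /o/ (V2) and /i/ (V3): /v/ → onset of the next syllable (single consonants are always licit onsets).
Between /i/ (V3) and /o/ (V4): /gj/ is a licit onset in full, so it all attaches to the next syllable.
Between /o/ (V4) and /a/ (V5): /p/ is a single consonant, so it becomes the next onset.
So the parse is kisl.plo.vi.gjo.pads.
The first /p/ is in the onset of syllable 2 (/plo/).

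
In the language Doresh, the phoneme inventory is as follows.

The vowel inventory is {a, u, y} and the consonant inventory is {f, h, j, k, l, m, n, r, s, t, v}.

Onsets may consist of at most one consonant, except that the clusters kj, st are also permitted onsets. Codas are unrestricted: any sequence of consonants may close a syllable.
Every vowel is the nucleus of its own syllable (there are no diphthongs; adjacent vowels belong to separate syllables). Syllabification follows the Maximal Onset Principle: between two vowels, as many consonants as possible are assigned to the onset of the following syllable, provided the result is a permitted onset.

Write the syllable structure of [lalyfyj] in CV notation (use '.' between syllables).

CV.CV.CVC

The vowels are a, y, y — 3 nuclei, so 3 syllables.
/a…y/ gap (V1→V2): /l/ is a single consonant, so it becomes the next onset.
/y…y/ gap (V2→V3): just /f/ — single C goes to the following onset.
Putting it together: la.ly.fyj.
Mapping each syllable to C/V: /la/ → CV, /ly/ → CV, /fyj/ → CVC.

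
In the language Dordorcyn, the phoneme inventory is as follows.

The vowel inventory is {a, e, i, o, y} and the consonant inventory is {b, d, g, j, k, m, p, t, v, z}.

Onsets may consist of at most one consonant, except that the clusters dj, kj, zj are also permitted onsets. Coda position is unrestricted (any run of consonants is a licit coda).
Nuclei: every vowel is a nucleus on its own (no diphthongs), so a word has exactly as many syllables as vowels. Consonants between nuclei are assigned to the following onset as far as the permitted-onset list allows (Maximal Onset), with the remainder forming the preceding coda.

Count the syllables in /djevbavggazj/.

3

The vowels are e, a, a — 3 nuclei, so 3 syllables.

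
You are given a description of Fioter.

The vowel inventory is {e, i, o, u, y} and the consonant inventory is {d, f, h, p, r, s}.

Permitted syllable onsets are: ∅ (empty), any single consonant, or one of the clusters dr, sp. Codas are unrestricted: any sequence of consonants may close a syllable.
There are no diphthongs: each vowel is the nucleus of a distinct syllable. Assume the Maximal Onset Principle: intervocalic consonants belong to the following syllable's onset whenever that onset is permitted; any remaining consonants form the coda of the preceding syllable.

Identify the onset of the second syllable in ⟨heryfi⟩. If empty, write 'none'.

Nuclei (vowels): e, y, i → 3 syllables.
V1 /e/ – V2 /y/: just /r/ — single C goes to the following onset.
V2 /y/ – V3 /i/: /f/ → onset of the next syllable (single consonants are always licit onsets).
Result: he.ry.fi.
Syllable 2 is /ry/: onset /r/, nucleus /y/, coda ∅.

r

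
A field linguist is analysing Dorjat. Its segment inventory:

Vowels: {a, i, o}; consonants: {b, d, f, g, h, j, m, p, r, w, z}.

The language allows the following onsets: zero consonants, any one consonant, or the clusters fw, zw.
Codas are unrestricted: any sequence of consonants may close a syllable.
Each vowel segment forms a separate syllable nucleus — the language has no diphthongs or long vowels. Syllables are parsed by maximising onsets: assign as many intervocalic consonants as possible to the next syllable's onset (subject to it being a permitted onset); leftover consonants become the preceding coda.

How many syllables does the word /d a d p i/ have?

Vowels present: a, i; each is a nucleus, giving 2 syllables.

2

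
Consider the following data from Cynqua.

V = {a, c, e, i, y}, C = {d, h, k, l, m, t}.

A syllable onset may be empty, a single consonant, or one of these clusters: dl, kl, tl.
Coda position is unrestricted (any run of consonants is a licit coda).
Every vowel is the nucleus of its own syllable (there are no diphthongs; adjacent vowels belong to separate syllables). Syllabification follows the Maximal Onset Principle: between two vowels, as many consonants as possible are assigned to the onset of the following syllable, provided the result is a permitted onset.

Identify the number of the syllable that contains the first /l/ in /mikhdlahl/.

The vowels are i, a — 2 nuclei, so 2 syllables.
Between /i/ (V1) and /a/ (V2): cluster /khdl/ — the longest permitted-onset suffix is /dl/; onset = /dl/, preceding coda = /kh/.
Result: mikh.dlahl.
The first /l/ is in the onset of syllable 2 (/dlahl/).

2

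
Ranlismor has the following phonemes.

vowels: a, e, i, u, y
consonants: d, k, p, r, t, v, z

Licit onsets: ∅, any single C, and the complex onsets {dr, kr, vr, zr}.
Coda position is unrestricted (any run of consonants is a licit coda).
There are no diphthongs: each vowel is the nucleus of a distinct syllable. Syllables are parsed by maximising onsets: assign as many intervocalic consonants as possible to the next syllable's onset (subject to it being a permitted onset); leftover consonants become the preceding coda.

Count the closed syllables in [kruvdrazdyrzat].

Vowels present: u, a, y, a; each is a nucleus, giving 4 syllables.
Between /u/ (V1) and /a/ (V2): /vdr/ — longest licit onset from the right is /dr/, leaving /v/ as coda.
Between /a/ (V2) and /y/ (V3): cluster /zd/ — the longest permitted-onset suffix is /d/; onset = /d/, preceding coda = /z/.
Between /y/ (V3) and /a/ (V4): /rz/ — longest licit onset from the right is /z/, leaving /r/ as coda.
Syllabification: kruv.draz.dyr.zat.
Classifying each syllable: /kruv/ (closed), /draz/ (closed), /dyr/ (closed), /zat/ (closed).
Closed syllables: 4.

4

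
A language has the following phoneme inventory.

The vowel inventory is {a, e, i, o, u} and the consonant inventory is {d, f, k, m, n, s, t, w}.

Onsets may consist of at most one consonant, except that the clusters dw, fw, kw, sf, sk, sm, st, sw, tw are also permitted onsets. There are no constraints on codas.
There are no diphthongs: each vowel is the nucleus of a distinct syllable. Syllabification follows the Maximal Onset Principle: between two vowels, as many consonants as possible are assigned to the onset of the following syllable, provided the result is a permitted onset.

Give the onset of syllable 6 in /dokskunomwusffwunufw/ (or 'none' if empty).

Vowels present: o, u, o, u, u, u; each is a nucleus, giving 6 syllables.
σ1/σ2 boundary: /ksk/ splits as /k/ + /sk/ (/sk/ is the longest suffix that is a licit onset).
σ2/σ3 boundary: /n/ is a single consonant, so it becomes the next onset.
σ3/σ4 boundary: /mw/ — longest licit onset from the right is /w/, leaving /m/ as coda.
σ4/σ5 boundary: /sffw/; trying suffixes from longest down, /fw/ is the first permitted one, so coda /sf/ | onset /fw/.
σ5/σ6 boundary: just /n/ — single C goes to the following onset.
Putting it together: dok.sku.nom.wusf.fwu.nufw.
Syllable 6 is /nufw/: onset /n/, nucleus /u/, coda /fw/.

n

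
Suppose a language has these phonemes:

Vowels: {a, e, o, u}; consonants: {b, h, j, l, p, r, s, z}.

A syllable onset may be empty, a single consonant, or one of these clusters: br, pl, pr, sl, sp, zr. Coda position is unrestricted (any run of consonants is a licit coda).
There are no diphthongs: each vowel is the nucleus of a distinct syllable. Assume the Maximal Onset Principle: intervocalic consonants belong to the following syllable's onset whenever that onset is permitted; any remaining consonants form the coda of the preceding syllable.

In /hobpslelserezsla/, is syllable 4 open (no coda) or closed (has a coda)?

closed

The vowels are o, e, e, e, a — 5 nuclei, so 5 syllables.
σ1/σ2 boundary: /bpsl/ — longest licit onset from the right is /sl/, leaving /bp/ as coda.
σ2/σ3 boundary: /ls/ splits as /l/ + /s/ (/s/ is the longest suffix that is a licit onset).
σ3/σ4 boundary: /r/ → onset of the next syllable (single consonants are always licit onsets).
σ4/σ5 boundary: /zsl/ splits as /z/ + /sl/ (/sl/ is the longest suffix that is a licit onset).
Putting it together: hobp.slel.se.rez.sla.
Syllable 4 is /rez/ with coda /z/, so it is closed.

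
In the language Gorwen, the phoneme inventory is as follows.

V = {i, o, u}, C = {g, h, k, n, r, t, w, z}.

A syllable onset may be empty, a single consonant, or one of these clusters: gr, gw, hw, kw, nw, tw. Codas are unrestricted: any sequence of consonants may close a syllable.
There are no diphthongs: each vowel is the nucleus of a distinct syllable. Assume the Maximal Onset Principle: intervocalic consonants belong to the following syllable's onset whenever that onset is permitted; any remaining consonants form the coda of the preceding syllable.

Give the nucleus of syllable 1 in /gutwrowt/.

Vowels present: u, o; each is a nucleus, giving 2 syllables.
The first nucleus (vowel 1 from the left) is /u/.

u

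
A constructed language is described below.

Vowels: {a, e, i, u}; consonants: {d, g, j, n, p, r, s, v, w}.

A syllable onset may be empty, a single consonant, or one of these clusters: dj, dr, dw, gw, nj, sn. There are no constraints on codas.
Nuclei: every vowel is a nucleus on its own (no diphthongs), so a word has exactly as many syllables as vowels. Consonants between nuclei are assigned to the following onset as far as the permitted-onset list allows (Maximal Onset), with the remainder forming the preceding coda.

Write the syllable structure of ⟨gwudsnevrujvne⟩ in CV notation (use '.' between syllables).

CCVC.CCVC.CVCC.CV

Vowels present: u, e, u, e; each is a nucleus, giving 4 syllables.
/u…e/ gap (V1→V2): /dsn/ — longest licit onset from the right is /sn/, leaving /d/ as coda.
/e…u/ gap (V2→V3): /vr/ — longest licit onset from the right is /r/, leaving /v/ as coda.
/u…e/ gap (V3→V4): cluster /jvn/ — the longest permitted-onset suffix is /n/; onset = /n/, preceding coda = /jv/.
Result: gwud.snev.rujv.ne.
Mapping each syllable to C/V: /gwud/ → CCVC, /snev/ → CCVC, /rujv/ → CVCC, /ne/ → CV.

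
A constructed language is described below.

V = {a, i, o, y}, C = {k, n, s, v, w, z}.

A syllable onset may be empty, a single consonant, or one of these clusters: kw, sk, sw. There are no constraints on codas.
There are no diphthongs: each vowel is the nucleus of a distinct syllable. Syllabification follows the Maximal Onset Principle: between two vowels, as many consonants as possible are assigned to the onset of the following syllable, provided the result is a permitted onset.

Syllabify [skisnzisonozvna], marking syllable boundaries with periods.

Vowels present: i, i, o, o, a; each is a nucleus, giving 5 syllables.
/i…i/ gap (V1→V2): /snz/ splits as /sn/ + /z/ (/z/ is the longest suffix that is a licit onset).
/i…o/ gap (V2→V3): /s/ → onset of the next syllable (single consonants are always licit onsets).
/o…o/ gap (V3→V4): /n/ → onset of the next syllable (single consonants are always licit onsets).
/o…a/ gap (V4→V5): /zvn/ splits as /zv/ + /n/ (/n/ is the longest suffix that is a licit onset).

skisn.zi.so.nozv.na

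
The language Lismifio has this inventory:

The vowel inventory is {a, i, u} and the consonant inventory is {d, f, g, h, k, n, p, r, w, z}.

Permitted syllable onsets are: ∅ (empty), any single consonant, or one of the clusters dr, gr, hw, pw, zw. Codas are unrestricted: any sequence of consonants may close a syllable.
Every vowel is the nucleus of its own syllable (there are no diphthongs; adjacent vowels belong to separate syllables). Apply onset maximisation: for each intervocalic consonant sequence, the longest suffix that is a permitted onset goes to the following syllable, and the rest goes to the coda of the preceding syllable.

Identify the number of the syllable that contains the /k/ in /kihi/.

1

The vowels are i, i — 2 nuclei, so 2 syllables.
V1 /i/ – V2 /i/: /h/ is a single consonant, so it becomes the next onset.
Result: ki.hi.
The /k/ is in the onset of syllable 1 (/ki/).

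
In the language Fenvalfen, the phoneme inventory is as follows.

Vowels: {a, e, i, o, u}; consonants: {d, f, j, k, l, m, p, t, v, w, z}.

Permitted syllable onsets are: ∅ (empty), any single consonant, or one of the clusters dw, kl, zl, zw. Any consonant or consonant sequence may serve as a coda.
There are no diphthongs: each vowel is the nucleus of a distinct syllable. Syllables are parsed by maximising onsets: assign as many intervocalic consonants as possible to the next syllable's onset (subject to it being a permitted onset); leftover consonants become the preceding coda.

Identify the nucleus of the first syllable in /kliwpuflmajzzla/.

Nuclei (vowels): i, u, a, a → 4 syllables.
The first nucleus (vowel 1 from the left) is /i/.

i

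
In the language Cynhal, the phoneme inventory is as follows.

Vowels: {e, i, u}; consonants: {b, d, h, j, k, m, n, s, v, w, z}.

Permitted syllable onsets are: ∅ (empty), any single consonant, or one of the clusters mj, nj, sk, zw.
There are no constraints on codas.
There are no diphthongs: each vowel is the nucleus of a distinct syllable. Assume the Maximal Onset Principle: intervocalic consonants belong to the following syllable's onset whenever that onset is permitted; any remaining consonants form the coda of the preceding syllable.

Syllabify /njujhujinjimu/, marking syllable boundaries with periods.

njuj.hu.ji.nji.mu

Nuclei (vowels): u, u, i, i, u → 5 syllables.
/u…u/ gap (V1→V2): cluster /jh/ — the longest permitted-onset suffix is /h/; onset = /h/, preceding coda = /j/.
/u…i/ gap (V2→V3): /j/ → onset of the next syllable (single consonants are always licit onsets).
/i…i/ gap (V3→V4): /nj/ is a licit onset in full, so it all attaches to the next syllable.
/i…u/ gap (V4→V5): /m/ → onset of the next syllable (single consonants are always licit onsets).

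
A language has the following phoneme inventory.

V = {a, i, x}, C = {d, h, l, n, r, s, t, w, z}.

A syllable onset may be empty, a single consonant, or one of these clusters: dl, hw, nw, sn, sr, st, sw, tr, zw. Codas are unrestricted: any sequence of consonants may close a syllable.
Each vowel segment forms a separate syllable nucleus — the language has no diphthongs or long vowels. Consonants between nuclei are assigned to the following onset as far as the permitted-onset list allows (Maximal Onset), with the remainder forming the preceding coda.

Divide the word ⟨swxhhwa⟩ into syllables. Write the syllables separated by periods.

The vowels are x, a — 2 nuclei, so 2 syllables.
σ1/σ2 boundary: /hhw/; trying suffixes from longest down, /hw/ is the first permitted one, so coda /h/ | onset /hw/.

swxh.hwa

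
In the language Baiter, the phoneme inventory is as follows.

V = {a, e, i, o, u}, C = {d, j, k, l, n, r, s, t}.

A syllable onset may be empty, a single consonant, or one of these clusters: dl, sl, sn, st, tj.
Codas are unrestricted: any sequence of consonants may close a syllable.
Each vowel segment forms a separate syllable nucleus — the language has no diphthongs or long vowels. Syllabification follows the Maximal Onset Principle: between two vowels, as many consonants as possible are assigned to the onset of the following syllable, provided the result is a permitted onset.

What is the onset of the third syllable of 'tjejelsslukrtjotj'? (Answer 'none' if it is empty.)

sl

Vowels present: e, e, u, o; each is a nucleus, giving 4 syllables.
σ1/σ2 boundary: /j/ is a single consonant, so it becomes the next onset.
σ2/σ3 boundary: /lssl/; trying suffixes from longest down, /sl/ is the first permitted one, so coda /ls/ | onset /sl/.
σ3/σ4 boundary: cluster /krtj/ — the longest permitted-onset suffix is /tj/; onset = /tj/, preceding coda = /kr/.
Putting it together: tje.jels.slukr.tjotj.
Syllable 3 is /slukr/: onset /sl/, nucleus /u/, coda /kr/.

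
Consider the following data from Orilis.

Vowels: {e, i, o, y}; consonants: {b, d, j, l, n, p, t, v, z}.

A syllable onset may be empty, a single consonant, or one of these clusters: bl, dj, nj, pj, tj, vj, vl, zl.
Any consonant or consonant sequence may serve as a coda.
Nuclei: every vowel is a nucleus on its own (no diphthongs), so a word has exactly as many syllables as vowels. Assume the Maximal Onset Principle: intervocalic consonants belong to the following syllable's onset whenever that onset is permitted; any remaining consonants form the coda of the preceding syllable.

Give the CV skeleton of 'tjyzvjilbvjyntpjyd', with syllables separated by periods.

Vowels present: y, i, y, y; each is a nucleus, giving 4 syllables.
Between /y/ (V1) and /i/ (V2): /zvj/ splits as /z/ + /vj/ (/vj/ is the longest suffix that is a licit onset).
Between /i/ (V2) and /y/ (V3): cluster /lbvj/ — the longest permitted-onset suffix is /vj/; onset = /vj/, preceding coda = /lb/.
Between /y/ (V3) and /y/ (V4): /ntpj/ — longest licit onset from the right is /pj/, leaving /nt/ as coda.
So the parse is tjyz.vjilb.vjynt.pjyd.
Mapping each syllable to C/V: /tjyz/ → CCVC, /vjilb/ → CCVCC, /vjynt/ → CCVCC, /pjyd/ → CCVC.

CCVC.CCVCC.CCVCC.CCVC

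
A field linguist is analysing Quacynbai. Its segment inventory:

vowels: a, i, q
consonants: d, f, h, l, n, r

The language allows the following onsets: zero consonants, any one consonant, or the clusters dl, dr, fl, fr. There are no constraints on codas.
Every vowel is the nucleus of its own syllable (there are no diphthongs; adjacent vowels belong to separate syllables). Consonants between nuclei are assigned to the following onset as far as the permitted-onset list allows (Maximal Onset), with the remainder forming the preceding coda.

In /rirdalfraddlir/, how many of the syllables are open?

The vowels are i, a, a, i — 4 nuclei, so 4 syllables.
Between /i/ (V1) and /a/ (V2): /rd/ — longest licit onset from the right is /d/, leaving /r/ as coda.
Between /a/ (V2) and /a/ (V3): /lfr/; trying suffixes from longest down, /fr/ is the first permitted one, so coda /l/ | onset /fr/.
Between /a/ (V3) and /i/ (V4): /ddl/ splits as /d/ + /dl/ (/dl/ is the longest suffix that is a licit onset).
Putting it together: rir.dal.frad.dlir.
Classifying each syllable: /rir/ (closed), /dal/ (closed), /frad/ (closed), /dlir/ (closed).
Open syllables: 0.

0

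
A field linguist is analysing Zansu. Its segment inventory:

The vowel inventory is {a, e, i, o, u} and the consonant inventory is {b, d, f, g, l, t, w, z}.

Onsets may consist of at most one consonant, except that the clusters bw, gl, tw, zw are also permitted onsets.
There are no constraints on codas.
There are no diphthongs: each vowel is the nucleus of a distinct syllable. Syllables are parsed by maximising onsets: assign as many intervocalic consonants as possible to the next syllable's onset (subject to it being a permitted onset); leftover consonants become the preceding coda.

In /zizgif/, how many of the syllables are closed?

Nuclei (vowels): i, i → 2 syllables.
Between /i/ (V1) and /i/ (V2): cluster /zg/ — the longest permitted-onset suffix is /g/; onset = /g/, preceding coda = /z/.
Result: ziz.gif.
Classifying each syllable: /ziz/ (closed), /gif/ (closed).
Closed syllables: 2.

2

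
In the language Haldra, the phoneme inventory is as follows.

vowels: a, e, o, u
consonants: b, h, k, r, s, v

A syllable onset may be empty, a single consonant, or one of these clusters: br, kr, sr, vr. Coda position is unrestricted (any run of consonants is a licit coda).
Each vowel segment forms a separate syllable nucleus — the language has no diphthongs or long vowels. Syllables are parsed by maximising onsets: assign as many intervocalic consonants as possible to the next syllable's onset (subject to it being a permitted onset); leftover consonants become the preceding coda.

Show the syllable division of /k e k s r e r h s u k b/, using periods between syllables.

Nuclei (vowels): e, e, u → 3 syllables.
σ1/σ2 boundary: /ksr/ — longest licit onset from the right is /sr/, leaving /k/ as coda.
σ2/σ3 boundary: /rhs/ — longest licit onset from the right is /s/, leaving /rh/ as coda.

kek.srerh.sukb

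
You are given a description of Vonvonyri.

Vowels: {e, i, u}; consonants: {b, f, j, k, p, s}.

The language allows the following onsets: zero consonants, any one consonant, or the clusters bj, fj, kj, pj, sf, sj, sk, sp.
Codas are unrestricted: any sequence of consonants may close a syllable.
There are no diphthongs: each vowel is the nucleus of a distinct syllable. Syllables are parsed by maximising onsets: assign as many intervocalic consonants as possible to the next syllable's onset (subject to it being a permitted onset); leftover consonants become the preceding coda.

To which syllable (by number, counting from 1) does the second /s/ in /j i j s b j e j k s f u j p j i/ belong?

Nuclei (vowels): i, e, u, i → 4 syllables.
/i…e/ gap (V1→V2): /jsbj/; trying suffixes from longest down, /bj/ is the first permitted one, so coda /js/ | onset /bj/.
/e…u/ gap (V2→V3): /jksf/ — longest licit onset from the right is /sf/, leaving /jk/ as coda.
/u…i/ gap (V3→V4): /jpj/ splits as /j/ + /pj/ (/pj/ is the longest suffix that is a licit onset).
Result: jijs.bjejk.sfuj.pji.
The second /s/ is in the onset of syllable 3 (/sfuj/).

3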